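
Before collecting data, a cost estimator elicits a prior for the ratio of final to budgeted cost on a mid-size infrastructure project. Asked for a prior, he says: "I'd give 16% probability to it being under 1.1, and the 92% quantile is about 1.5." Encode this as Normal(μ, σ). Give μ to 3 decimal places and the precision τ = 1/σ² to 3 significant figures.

The p-quantile of Normal(μ,σ) is μ + z_p·σ, with z_{0.16} = -0.9945 and z_{0.92} = 1.405.
Eliminate σ: μ = (z₂·x₁ − z₁·x₂)/(z₂ − z₁) = (1.405·1.1 − (-0.9945)·1.5)/2.4 = 1.266.
Then σ = (x₂ − x₁)/(z₂ − z₁) = (1.5 − 1.1)/2.4 = 0.167.
Precision τ = 1/σ² = 1/0.1667² = 36.

μ = 1.266, τ = 36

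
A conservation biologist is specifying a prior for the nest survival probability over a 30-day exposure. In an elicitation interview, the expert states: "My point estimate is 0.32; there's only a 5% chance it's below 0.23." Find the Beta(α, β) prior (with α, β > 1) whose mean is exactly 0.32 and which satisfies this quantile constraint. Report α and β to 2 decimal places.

With mean 0.32 fixed, write α = 0.32s, β = 0.68s where s = α+β.
Need P(θ < 0.23) = 0.05 under Beta(0.32s, 0.68s). Normal approximation: (q−m)/√(m(1−m)/s) ≈ z_{0.05} = -1.64, so s ≈ 0.32·0.68·(-1.64)²/(0.23−0.32)² = 72.7.
At s = 72.7: P(θ<0.23) ≈ 0.043. Adjusting to match 0.05 gives s ≈ 66.94.
So α = 0.32·66.94 ≈ 21.42, β = 0.68·66.94 ≈ 45.52.

α ≈ 21.42, β ≈ 45.52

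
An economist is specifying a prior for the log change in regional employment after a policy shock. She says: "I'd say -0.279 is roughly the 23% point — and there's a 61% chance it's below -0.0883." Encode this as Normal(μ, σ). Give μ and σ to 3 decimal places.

μ = -0.141, σ = 0.187

The p-quantile of Normal(μ,σ) is μ + z_p·σ, with z_{0.23} = -0.7388 and z_{0.61} = 0.2793.
Eliminate σ: μ = (z₂·x₁ − z₁·x₂)/(z₂ − z₁) = (0.2793·-0.279 − (-0.7388)·-0.0883)/1.018 = -0.141.
Then σ = (x₂ − x₁)/(z₂ − z₁) = (-0.0883 − -0.279)/1.018 = 0.187.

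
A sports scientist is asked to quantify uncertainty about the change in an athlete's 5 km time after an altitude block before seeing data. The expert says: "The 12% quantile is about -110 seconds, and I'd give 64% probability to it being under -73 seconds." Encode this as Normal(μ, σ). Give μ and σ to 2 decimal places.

For Normal(μ,σ), the p-quantile is μ + z_p·σ. Here z_{0.12} = -1.175, z_{0.64} = 0.3585.
So -110 = μ − 1.175σ and -73 = μ + 0.3585σ.
Subtracting: σ = (-73 − -110)/(0.3585 − (-1.175)) = 24.13.
Then μ = -110 − (-1.175)·24.13 = -81.65.

μ = -81.65, σ = 24.13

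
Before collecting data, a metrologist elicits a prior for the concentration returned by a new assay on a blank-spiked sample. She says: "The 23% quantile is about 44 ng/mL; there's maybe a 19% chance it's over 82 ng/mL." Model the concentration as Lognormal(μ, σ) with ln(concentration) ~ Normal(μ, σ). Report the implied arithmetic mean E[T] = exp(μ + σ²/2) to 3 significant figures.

E[T] ≈ 63 ng/mL

If T ~ Lognormal(μ,σ) then ln T ~ Normal(μ,σ), so the p-quantile of ln T is μ + z_p·σ.
ln(44) = 3.784 and ln(82) = 4.407; z_{0.23} = -0.7388, z_{0.81} = 0.8779.
σ = (4.407 − 3.784)/(0.8779 − (-0.7388)) = 0.385.
μ = 3.784 − (-0.7388)·0.385 = 4.069.
E[T] = exp(μ + σ²/2) = exp(4.069 + 0.0741) = 63 ng/mL.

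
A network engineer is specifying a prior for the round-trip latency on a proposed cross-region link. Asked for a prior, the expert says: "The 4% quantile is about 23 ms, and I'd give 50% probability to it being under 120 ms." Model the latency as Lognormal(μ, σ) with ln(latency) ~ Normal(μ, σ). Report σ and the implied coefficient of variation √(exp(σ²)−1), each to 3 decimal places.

σ ≈ 0.944, CV ≈ 1.198

If T ~ Lognormal(μ,σ) then ln T ~ Normal(μ,σ), so the p-quantile of ln T is μ + z_p·σ.
ln(23) = 3.135 and ln(120) = 4.787; z_{0.04} = -1.751, z_{0.5} = 0.
σ = (4.787 − 3.135)/(0 − (-1.751)) = 0.944.
μ = 3.135 − (-1.751)·0.944 = 4.787.
CV = √(exp(σ²)−1) = √(exp(0.8904)−1) = 1.198.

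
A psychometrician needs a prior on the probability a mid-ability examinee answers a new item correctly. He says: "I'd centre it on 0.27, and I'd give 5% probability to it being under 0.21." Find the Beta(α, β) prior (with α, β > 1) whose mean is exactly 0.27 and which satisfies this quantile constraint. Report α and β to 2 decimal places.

α ≈ 37.27, β ≈ 100.78

With mean 0.27 fixed, write α = 0.27s, β = 0.73s where s = α+β.
Need P(θ < 0.21) = 0.05 under Beta(0.27s, 0.73s). Normal approximation: (q−m)/√(m(1−m)/s) ≈ z_{0.05} = -1.64, so s ≈ 0.27·0.73·(-1.64)²/(0.21−0.27)² = 148.1.
At s = 148.1: P(θ<0.21) ≈ 0.044. Adjusting to match 0.05 gives s ≈ 138.05.
So α = 0.27·138.05 ≈ 37.27, β = 0.73·138.05 ≈ 100.78.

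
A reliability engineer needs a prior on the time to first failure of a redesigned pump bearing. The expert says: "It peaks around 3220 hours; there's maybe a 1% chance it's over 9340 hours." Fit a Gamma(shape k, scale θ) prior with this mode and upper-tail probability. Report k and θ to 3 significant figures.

k ≈ 5, θ ≈ 805

Gamma(k,θ) with k>1 has mode (k−1)θ, so θ = 3220/(k−1).
Need P(X < 9340) = 0.99 with θ tied to k this way. Start at k = 2, θ = 3220: P(X<9340) ≈ 0.786.
Too low — raise k to concentrate. Iterating converges to k ≈ 5.
Then θ = 3220/(5−1) ≈ 805.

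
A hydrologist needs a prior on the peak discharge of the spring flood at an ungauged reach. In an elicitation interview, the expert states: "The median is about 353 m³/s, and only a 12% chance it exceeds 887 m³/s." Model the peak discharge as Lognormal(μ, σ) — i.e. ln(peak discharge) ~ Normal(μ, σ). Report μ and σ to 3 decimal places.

μ ≈ 5.866, σ ≈ 0.784

If T ~ Lognormal(μ,σ) then ln T ~ Normal(μ,σ), so the p-quantile of ln T is μ + z_p·σ.
ln(353) = 5.866 and ln(887) = 6.788; z_{0.5} = 0, z_{0.88} = 1.175.
σ = (6.788 − 5.866)/(1.175 − (0)) = 0.784.
μ = 5.866 − (0)·0.784 = 5.866.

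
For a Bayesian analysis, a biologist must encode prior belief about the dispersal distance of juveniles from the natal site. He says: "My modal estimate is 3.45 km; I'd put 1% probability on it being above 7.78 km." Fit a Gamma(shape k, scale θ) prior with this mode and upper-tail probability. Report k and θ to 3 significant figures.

k ≈ 8.25, θ ≈ 0.476

Gamma(k,θ) with k>1 has mode (k−1)θ, so θ = 3.45/(k−1).
Need P(X < 7.78) = 0.99 with θ tied to k this way. Start at k = 2, θ = 3.45: P(X<7.78) ≈ 0.659.
Too low — raise k to concentrate. Iterating converges to k ≈ 8.25.
Then θ = 3.45/(8.25−1) ≈ 0.476.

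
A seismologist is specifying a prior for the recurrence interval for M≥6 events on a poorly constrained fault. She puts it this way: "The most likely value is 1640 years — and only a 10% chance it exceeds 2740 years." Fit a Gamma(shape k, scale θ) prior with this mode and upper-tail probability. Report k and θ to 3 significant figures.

Gamma(k,θ) with k>1 has mode (k−1)θ, so θ = 1640/(k−1).
Need P(X < 2740) = 0.9 with θ tied to k this way. Start at k = 2, θ = 1640: P(X<2740) ≈ 0.498.
Too low — raise k to concentrate. Iterating converges to k ≈ 8.17.
Then θ = 1640/(8.17−1) ≈ 229.

k ≈ 8.17, θ ≈ 229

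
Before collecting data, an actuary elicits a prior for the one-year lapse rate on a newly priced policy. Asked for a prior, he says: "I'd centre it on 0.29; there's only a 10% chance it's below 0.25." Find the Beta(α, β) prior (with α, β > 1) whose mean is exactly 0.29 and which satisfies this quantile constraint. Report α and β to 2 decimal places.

α ≈ 59.80, β ≈ 146.41

With mean 0.29 fixed, write α = 0.29s, β = 0.71s where s = α+β.
Need P(θ < 0.25) = 0.1 under Beta(0.29s, 0.71s). Normal approximation: (q−m)/√(m(1−m)/s) ≈ z_{0.1} = -1.28, so s ≈ 0.29·0.71·(-1.28)²/(0.25−0.29)² = 211.4.
At s = 211.4: P(θ<0.25) ≈ 0.097. Adjusting to match 0.1 gives s ≈ 206.21.
So α = 0.29·206.21 ≈ 59.80, β = 0.71·206.21 ≈ 146.41.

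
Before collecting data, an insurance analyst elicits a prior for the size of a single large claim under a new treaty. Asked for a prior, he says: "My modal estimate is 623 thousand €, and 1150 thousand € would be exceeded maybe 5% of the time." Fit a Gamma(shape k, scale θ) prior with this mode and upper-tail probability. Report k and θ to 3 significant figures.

k ≈ 8.41, θ ≈ 84.1

Gamma(k,θ) with k>1 has mode (k−1)θ, so θ = 623/(k−1).
Need P(X < 1150) = 0.95 with θ tied to k this way. Start at k = 2, θ = 623: P(X<1150) ≈ 0.551.
Too low — raise k to concentrate. Iterating converges to k ≈ 8.41.
Then θ = 623/(8.41−1) ≈ 84.1.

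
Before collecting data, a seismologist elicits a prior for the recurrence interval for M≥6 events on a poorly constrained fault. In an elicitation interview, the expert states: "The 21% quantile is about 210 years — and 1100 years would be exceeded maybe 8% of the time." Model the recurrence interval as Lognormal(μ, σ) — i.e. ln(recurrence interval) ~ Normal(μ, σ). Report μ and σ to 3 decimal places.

If T ~ Lognormal(μ,σ) then ln T ~ Normal(μ,σ), so the p-quantile of ln T is μ + z_p·σ.
ln(210) = 5.347 and ln(1100) = 7.003; z_{0.21} = -0.8064, z_{0.92} = 1.405.
σ = (7.003 − 5.347)/(1.405 − (-0.8064)) = 0.749.
μ = 5.347 − (-0.8064)·0.749 = 5.951.

μ ≈ 5.951, σ ≈ 0.749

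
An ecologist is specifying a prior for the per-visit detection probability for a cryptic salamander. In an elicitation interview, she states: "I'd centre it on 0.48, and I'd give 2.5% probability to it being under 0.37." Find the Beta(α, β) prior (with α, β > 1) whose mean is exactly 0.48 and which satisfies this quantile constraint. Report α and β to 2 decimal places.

α ≈ 37.01, β ≈ 40.09

With mean 0.48 fixed, write α = 0.48s, β = 0.52s where s = α+β.
Need P(θ < 0.37) = 0.025 under Beta(0.48s, 0.52s). Normal approximation: (q−m)/√(m(1−m)/s) ≈ z_{0.025} = -1.96, so s ≈ 0.48·0.52·(-1.96)²/(0.37−0.48)² = 79.2.
At s = 79.2: P(θ<0.37) ≈ 0.023. Adjusting to match 0.025 gives s ≈ 77.10.
So α = 0.48·77.10 ≈ 37.01, β = 0.52·77.10 ≈ 40.09.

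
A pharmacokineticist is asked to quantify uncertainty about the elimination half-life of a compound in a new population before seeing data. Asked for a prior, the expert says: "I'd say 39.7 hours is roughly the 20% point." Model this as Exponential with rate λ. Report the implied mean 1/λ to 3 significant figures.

P(T < 39.7) = 1 − e^(−λ·39.7) = 0.2, so λ = −ln(1−0.2)/39.7 = −ln(0.8)/39.7 = 0.00562.
Mean = 1/λ = 178 hours.

mean ≈ 178 hours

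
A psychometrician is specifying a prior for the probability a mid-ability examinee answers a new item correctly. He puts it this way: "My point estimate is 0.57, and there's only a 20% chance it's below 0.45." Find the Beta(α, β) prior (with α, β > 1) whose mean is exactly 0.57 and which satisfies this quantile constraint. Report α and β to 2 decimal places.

With mean 0.57 fixed, write α = 0.57s, β = 0.43s where s = α+β.
Need P(θ < 0.45) = 0.2 under Beta(0.57s, 0.43s). Normal approximation: (q−m)/√(m(1−m)/s) ≈ z_{0.2} = -0.842, so s ≈ 0.57·0.43·(-0.842)²/(0.45−0.57)² = 12.1.
At s = 12.1: P(θ<0.45) ≈ 0.199. Adjusting to match 0.2 gives s ≈ 11.96.
So α = 0.57·11.96 ≈ 6.82, β = 0.43·11.96 ≈ 5.14.

α ≈ 6.82, β ≈ 5.14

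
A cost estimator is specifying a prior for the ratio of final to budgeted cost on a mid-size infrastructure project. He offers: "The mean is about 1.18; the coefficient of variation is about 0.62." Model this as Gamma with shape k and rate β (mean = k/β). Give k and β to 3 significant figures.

For Gamma(k, rate β): mean = k/β, variance = k/β², so CV = 1/√k.
CV = 0.62, hence k = 1/CV² = 2.6.
Then β = k/mean = 2.6/1.18 = 2.2.

k ≈ 2.6, β ≈ 2.2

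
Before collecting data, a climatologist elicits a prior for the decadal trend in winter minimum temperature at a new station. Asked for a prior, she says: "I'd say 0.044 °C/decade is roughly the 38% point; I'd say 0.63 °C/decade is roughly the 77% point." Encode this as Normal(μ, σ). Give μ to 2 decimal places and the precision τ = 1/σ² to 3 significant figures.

The p-quantile of Normal(μ,σ) is μ + z_p·σ, with z_{0.38} = -0.3055 and z_{0.77} = 0.7388.
Eliminate σ: μ = (z₂·x₁ − z₁·x₂)/(z₂ − z₁) = (0.7388·0.044 − (-0.3055)·0.63)/1.044 = 0.22.
Then σ = (x₂ − x₁)/(z₂ − z₁) = (0.63 − 0.044)/1.044 = 0.56.
Precision τ = 1/σ² = 1/0.5611² = 3.18.

μ = 0.22, τ = 3.18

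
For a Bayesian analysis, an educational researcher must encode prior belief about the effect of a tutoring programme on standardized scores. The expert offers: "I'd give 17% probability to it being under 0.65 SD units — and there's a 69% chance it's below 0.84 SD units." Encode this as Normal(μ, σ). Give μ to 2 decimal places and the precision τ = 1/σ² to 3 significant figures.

For Normal(μ,σ), the p-quantile is μ + z_p·σ. Here z_{0.17} = -0.9542, z_{0.69} = 0.4959.
So 0.65 = μ − 0.9542σ and 0.84 = μ + 0.4959σ.
Subtracting: σ = (0.84 − 0.65)/(0.4959 − (-0.9542)) = 0.13.
Then μ = 0.65 − (-0.9542)·0.13 = 0.78.
Precision τ = 1/σ² = 1/0.131² = 58.2.

μ = 0.78, τ = 58.2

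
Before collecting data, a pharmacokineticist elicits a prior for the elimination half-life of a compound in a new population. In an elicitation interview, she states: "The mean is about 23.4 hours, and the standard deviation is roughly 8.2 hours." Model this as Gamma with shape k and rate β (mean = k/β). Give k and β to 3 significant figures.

For Gamma(k, rate β): mean = k/β, variance = k/β², so CV = 1/√k.
CV = SD/mean = 8.2/23.4 = 0.3504, hence k = 1/CV² = 8.14.
Then β = k/mean = 8.14/23.4 = 0.348.

k ≈ 8.14, β ≈ 0.348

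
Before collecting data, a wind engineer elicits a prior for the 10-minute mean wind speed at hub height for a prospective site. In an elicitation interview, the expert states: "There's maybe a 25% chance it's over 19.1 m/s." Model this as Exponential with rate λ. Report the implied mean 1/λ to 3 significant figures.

mean ≈ 13.8 m/s

P(T > 19.1) = e^(−λ·19.1) = 0.25, so λ = −ln(0.25)/19.1 = 0.0726.
Mean = 1/λ = 13.8 m/s.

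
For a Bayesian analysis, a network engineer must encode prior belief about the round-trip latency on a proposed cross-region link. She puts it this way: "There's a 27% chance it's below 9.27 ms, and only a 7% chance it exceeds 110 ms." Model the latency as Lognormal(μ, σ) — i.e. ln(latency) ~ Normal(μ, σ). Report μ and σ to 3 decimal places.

If T ~ Lognormal(μ,σ) then ln T ~ Normal(μ,σ), so the p-quantile of ln T is μ + z_p·σ.
ln(9.27) = 2.227 and ln(110) = 4.7; z_{0.27} = -0.6128, z_{0.93} = 1.476.
σ = (4.7 − 2.227)/(1.476 − (-0.6128)) = 1.184.
μ = 2.227 − (-0.6128)·1.184 = 2.953.

μ ≈ 2.953, σ ≈ 1.184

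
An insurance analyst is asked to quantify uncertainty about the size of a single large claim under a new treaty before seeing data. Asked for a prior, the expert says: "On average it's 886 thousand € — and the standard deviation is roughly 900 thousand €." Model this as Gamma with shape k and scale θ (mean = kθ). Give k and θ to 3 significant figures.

For Gamma(k, scale θ): mean = kθ, variance = kθ², so CV = 1/√k.
CV = SD/mean = 900/886 = 1.016, hence k = 1/CV² = 0.969.
Then θ = mean/k = 886/0.969 = 914.

k ≈ 0.969, θ ≈ 914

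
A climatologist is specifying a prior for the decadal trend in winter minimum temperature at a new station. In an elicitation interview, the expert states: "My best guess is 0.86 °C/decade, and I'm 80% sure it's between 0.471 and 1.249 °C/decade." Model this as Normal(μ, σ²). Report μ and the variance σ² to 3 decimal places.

A symmetric 80% interval runs μ ± z·σ with z = 1.282.
Half-width = 0.389, so σ = 0.389/1.282 = 0.3035 and σ² = 0.092.
μ is the stated best guess, 0.860.

μ = 0.860, σ² = 0.092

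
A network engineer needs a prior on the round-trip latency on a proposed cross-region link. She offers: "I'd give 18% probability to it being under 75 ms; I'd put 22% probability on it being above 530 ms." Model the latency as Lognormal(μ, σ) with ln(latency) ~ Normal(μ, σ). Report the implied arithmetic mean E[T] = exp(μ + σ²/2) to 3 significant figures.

E[T] ≈ 424 ms

If T ~ Lognormal(μ,σ) then ln T ~ Normal(μ,σ), so the p-quantile of ln T is μ + z_p·σ.
ln(75) = 4.317 and ln(530) = 6.273; z_{0.18} = -0.9154, z_{0.78} = 0.7722.
σ = (6.273 − 4.317)/(0.7722 − (-0.9154)) = 1.159.
μ = 4.317 − (-0.9154)·1.159 = 5.378.
E[T] = exp(μ + σ²/2) = exp(5.378 + 0.6713) = 424 ms.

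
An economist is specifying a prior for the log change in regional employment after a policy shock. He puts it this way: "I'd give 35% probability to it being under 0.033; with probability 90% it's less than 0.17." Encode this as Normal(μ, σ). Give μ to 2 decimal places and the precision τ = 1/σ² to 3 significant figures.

The p-quantile of Normal(μ,σ) is μ + z_p·σ, with z_{0.35} = -0.3853 and z_{0.9} = 1.282.
Eliminate σ: μ = (z₂·x₁ − z₁·x₂)/(z₂ − z₁) = (1.282·0.033 − (-0.3853)·0.17)/1.667 = 0.06.
Then σ = (x₂ − x₁)/(z₂ − z₁) = (0.17 − 0.033)/1.667 = 0.08.
Precision τ = 1/σ² = 1/0.08219² = 148.

μ = 0.06, τ = 148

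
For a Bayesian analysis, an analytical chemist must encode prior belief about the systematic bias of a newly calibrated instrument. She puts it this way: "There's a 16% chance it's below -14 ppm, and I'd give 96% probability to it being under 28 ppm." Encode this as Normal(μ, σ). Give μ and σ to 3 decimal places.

μ = 1.215, σ = 15.300

The p-quantile of Normal(μ,σ) is μ + z_p·σ, with z_{0.16} = -0.9945 and z_{0.96} = 1.751.
Eliminate σ: μ = (z₂·x₁ − z₁·x₂)/(z₂ − z₁) = (1.751·-14 − (-0.9945)·28)/2.745 = 1.215.
Then σ = (x₂ − x₁)/(z₂ − z₁) = (28 − -14)/2.745 = 15.300.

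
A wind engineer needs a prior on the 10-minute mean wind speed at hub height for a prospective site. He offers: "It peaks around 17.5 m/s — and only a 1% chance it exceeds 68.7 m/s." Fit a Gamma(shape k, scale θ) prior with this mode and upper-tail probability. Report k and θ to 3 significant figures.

Gamma(k,θ) with k>1 has mode (k−1)θ, so θ = 17.5/(k−1).
Need P(X < 68.7) = 0.99 with θ tied to k this way. Start at k = 2, θ = 17.5: P(X<68.7) ≈ 0.903.
Too low — raise k to concentrate. Iterating converges to k ≈ 3.25.
Then θ = 17.5/(3.25−1) ≈ 7.79.

k ≈ 3.25, θ ≈ 7.79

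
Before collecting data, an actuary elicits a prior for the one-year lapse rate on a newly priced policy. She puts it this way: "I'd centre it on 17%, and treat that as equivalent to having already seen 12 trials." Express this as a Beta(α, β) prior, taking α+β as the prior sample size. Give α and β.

Under the effective-sample-size interpretation, Beta(α, β) has prior mean α/(α+β) and prior sample size α+β.
So α+β = 12 and α/(α+β) = 0.17, giving α = 0.17·12 = 2.04 and β = 12 − 2.04 = 9.96.

α = 2.04, β = 9.96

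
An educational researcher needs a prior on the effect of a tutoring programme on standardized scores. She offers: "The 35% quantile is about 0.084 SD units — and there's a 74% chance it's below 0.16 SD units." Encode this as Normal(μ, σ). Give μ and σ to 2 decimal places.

For Normal(μ,σ), the p-quantile is μ + z_p·σ. Here z_{0.35} = -0.3853, z_{0.74} = 0.6433.
So 0.084 = μ − 0.3853σ and 0.16 = μ + 0.6433σ.
Subtracting: σ = (0.16 − 0.084)/(0.6433 − (-0.3853)) = 0.07.
Then μ = 0.084 − (-0.3853)·0.07 = 0.11.

μ = 0.11, σ = 0.07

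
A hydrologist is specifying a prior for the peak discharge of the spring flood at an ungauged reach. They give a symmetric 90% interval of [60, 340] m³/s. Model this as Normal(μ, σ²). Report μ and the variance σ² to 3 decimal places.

A symmetric 90% interval runs μ ± z·σ with z = 1.645.
Half-width = 140, so σ = 140/1.645 = 85.1140 and σ² = 7244.386.
μ is the interval midpoint, 200.000.

μ = 200.000, σ² = 7244.386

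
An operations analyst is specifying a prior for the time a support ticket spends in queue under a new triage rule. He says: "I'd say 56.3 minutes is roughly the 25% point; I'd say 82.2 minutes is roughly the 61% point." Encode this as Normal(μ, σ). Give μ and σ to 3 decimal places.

μ = 74.615, σ = 27.154

For Normal(μ,σ), the p-quantile is μ + z_p·σ. Here z_{0.25} = -0.6745, z_{0.61} = 0.2793.
So 56.3 = μ − 0.6745σ and 82.2 = μ + 0.2793σ.
Subtracting: σ = (82.2 − 56.3)/(0.2793 − (-0.6745)) = 27.154.
Then μ = 56.3 − (-0.6745)·27.154 = 74.615.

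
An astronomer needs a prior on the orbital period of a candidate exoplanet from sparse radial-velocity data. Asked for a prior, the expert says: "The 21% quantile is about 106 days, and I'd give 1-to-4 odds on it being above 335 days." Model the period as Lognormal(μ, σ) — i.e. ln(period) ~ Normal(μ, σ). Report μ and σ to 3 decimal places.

μ ≈ 5.226, σ ≈ 0.698

If T ~ Lognormal(μ,σ) then ln T ~ Normal(μ,σ), so the p-quantile of ln T is μ + z_p·σ.
ln(106) = 4.663 and ln(335) = 5.814; z_{0.21} = -0.8064, z_{0.8} = 0.8416.
σ = (5.814 − 4.663)/(0.8416 − (-0.8064)) = 0.698.
μ = 4.663 − (-0.8064)·0.698 = 5.226.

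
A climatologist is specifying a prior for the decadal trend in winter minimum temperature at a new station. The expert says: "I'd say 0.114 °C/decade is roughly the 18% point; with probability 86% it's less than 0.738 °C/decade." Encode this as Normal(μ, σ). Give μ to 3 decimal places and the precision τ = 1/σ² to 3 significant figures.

For Normal(μ,σ), the p-quantile is μ + z_p·σ. Here z_{0.18} = -0.9154, z_{0.86} = 1.08.
So 0.114 = μ − 0.9154σ and 0.738 = μ + 1.08σ.
Subtracting: σ = (0.738 − 0.114)/(1.08 − (-0.9154)) = 0.313.
Then μ = 0.114 − (-0.9154)·0.313 = 0.400.
Precision τ = 1/σ² = 1/0.3127² = 10.2.

μ = 0.400, τ = 10.2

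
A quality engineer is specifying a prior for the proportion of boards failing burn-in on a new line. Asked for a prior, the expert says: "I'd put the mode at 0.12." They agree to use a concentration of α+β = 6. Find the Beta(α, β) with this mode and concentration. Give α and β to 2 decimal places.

For α,β > 1 the Beta mode is (α−1)/(α+β−2). With α+β = 6, the mode is (α−1)/4.
Set (α−1)/4 = 0.12 → α = 1 + 0.12·4 = 1.48.
β = 6 − α = 4.52.

α = 1.48, β = 4.52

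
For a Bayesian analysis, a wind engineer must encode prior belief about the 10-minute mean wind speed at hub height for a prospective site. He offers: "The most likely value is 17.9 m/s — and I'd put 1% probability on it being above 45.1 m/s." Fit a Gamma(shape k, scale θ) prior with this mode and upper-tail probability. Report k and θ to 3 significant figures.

k ≈ 6.49, θ ≈ 3.26

Gamma(k,θ) with k>1 has mode (k−1)θ, so θ = 17.9/(k−1).
Need P(X < 45.1) = 0.99 with θ tied to k this way. Start at k = 2, θ = 17.9: P(X<45.1) ≈ 0.717.
Too low — raise k to concentrate. Iterating converges to k ≈ 6.49.
Then θ = 17.9/(6.49−1) ≈ 3.26.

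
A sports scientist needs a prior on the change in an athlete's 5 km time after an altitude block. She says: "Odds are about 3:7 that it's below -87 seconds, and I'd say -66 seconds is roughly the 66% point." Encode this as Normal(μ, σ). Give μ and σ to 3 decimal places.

For Normal(μ,σ), the p-quantile is μ + z_p·σ. Here z_{0.3} = -0.5244, z_{0.66} = 0.4125.
So -87 = μ − 0.5244σ and -66 = μ + 0.4125σ.
Subtracting: σ = (-66 − -87)/(0.4125 − (-0.5244)) = 22.415.
Then μ = -87 − (-0.5244)·22.415 = -75.245.

μ = -75.245, σ = 22.415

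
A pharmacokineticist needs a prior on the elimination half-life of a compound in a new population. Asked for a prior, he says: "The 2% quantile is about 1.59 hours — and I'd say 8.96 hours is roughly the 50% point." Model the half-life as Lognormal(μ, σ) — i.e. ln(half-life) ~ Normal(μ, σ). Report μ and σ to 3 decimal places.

μ ≈ 2.193, σ ≈ 0.842

If T ~ Lognormal(μ,σ) then ln T ~ Normal(μ,σ), so the p-quantile of ln T is μ + z_p·σ.
ln(1.59) = 0.4637 and ln(8.96) = 2.193; z_{0.02} = -2.054, z_{0.5} = 0.
σ = (2.193 − 0.4637)/(0 − (-2.054)) = 0.842.
μ = 0.4637 − (-2.054)·0.842 = 2.193.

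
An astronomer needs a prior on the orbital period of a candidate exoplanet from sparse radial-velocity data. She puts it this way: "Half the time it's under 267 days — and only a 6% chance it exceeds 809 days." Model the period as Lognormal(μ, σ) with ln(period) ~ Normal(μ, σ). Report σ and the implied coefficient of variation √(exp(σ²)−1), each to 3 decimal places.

σ ≈ 0.713, CV ≈ 0.814

If T ~ Lognormal(μ,σ) then ln T ~ Normal(μ,σ), so the p-quantile of ln T is μ + z_p·σ.
ln(267) = 5.587 and ln(809) = 6.696; z_{0.5} = 0, z_{0.94} = 1.555.
σ = (6.696 − 5.587)/(1.555 − (0)) = 0.713.
μ = 5.587 − (0)·0.713 = 5.587.
CV = √(exp(σ²)−1) = √(exp(0.5084)−1) = 0.814.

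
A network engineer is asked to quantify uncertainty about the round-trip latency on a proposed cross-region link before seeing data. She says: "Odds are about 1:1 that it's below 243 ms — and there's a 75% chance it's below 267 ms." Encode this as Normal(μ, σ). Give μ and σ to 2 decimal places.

For Normal(μ,σ), the p-quantile is μ + z_p·σ. Here z_{0.5} = 0, z_{0.75} = 0.6745.
So 243 = μ + 0σ and 267 = μ + 0.6745σ.
Subtracting: σ = (267 − 243)/(0.6745 − (0)) = 35.58.
Then μ = 243 − (0)·35.58 = 243.00.

μ = 243.00, σ = 35.58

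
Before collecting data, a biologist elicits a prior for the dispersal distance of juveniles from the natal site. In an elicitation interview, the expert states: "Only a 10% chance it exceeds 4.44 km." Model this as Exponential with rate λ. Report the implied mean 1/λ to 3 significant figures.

mean ≈ 1.93 km

P(T > 4.44) = e^(−λ·4.44) = 0.1, so λ = −ln(0.1)/4.44 = 0.519.
Mean = 1/λ = 1.93 km.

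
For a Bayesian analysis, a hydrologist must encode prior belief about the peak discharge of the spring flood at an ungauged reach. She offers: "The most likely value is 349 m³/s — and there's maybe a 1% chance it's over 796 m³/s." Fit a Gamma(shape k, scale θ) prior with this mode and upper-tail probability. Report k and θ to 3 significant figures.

k ≈ 8.04, θ ≈ 49.6

Gamma(k,θ) with k>1 has mode (k−1)θ, so θ = 349/(k−1).
Need P(X < 796) = 0.99 with θ tied to k this way. Start at k = 2, θ = 349: P(X<796) ≈ 0.665.
Too low — raise k to concentrate. Iterating converges to k ≈ 8.04.
Then θ = 349/(8.04−1) ≈ 49.6.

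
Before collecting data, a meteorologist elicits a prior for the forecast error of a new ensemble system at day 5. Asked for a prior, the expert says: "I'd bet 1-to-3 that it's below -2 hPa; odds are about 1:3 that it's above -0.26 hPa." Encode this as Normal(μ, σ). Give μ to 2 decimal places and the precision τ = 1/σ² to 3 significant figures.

μ = -1.13, τ = 0.601

The p-quantile of Normal(μ,σ) is μ + z_p·σ, with z_{0.25} = -0.6745 and z_{0.75} = 0.6745.
Eliminate σ: μ = (z₂·x₁ − z₁·x₂)/(z₂ − z₁) = (0.6745·-2 − (-0.6745)·-0.26)/1.349 = -1.13.
Then σ = (x₂ − x₁)/(z₂ − z₁) = (-0.26 − -2)/1.349 = 1.29.
Precision τ = 1/σ² = 1/1.29² = 0.601.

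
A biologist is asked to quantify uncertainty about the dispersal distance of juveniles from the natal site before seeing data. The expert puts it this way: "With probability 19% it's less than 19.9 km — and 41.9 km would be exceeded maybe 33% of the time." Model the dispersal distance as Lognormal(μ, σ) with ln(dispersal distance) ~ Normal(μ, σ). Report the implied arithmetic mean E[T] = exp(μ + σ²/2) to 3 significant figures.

If T ~ Lognormal(μ,σ) then ln T ~ Normal(μ,σ), so the p-quantile of ln T is μ + z_p·σ.
ln(19.9) = 2.991 and ln(41.9) = 3.735; z_{0.19} = -0.8779, z_{0.67} = 0.4399.
σ = (3.735 − 2.991)/(0.4399 − (-0.8779)) = 0.565.
μ = 2.991 − (-0.8779)·0.565 = 3.487.
E[T] = exp(μ + σ²/2) = exp(3.487 + 0.1596) = 38.3 km.

E[T] ≈ 38.3 km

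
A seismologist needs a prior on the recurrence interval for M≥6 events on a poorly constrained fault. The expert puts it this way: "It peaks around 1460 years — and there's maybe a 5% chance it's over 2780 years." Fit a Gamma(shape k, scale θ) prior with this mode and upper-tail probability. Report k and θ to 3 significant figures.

Gamma(k,θ) with k>1 has mode (k−1)θ, so θ = 1460/(k−1).
Need P(X < 2780) = 0.95 with θ tied to k this way. Start at k = 2, θ = 1460: P(X<2780) ≈ 0.567.
Too low — raise k to concentrate. Iterating converges to k ≈ 7.7.
Then θ = 1460/(7.7−1) ≈ 218.

k ≈ 7.7, θ ≈ 218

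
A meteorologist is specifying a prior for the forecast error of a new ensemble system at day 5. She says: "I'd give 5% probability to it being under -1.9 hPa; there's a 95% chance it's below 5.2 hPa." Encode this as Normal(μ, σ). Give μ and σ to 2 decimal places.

μ = 1.65, σ = 2.16

For Normal(μ,σ), the p-quantile is μ + z_p·σ. Here z_{0.05} = -1.645, z_{0.95} = 1.645.
So -1.9 = μ − 1.645σ and 5.2 = μ + 1.645σ.
Subtracting: σ = (5.2 − -1.9)/(1.645 − (-1.645)) = 2.16.
Then μ = -1.9 − (-1.645)·2.16 = 1.65.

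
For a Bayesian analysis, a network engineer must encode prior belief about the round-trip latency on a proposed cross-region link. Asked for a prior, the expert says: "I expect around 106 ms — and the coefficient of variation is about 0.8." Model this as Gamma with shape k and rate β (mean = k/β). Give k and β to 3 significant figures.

For Gamma(k, rate β): mean = k/β, variance = k/β², so CV = 1/√k.
CV = 0.8, hence k = 1/CV² = 1.56.
Then β = k/mean = 1.56/106 = 0.0147.

k ≈ 1.56, β ≈ 0.0147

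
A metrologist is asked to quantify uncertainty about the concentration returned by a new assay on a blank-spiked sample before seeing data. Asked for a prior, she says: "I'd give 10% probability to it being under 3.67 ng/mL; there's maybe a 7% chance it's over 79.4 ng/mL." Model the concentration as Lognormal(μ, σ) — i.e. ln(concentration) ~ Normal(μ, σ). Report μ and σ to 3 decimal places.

If T ~ Lognormal(μ,σ) then ln T ~ Normal(μ,σ), so the p-quantile of ln T is μ + z_p·σ.
ln(3.67) = 1.3 and ln(79.4) = 4.374; z_{0.1} = -1.282, z_{0.93} = 1.476.
σ = (4.374 − 1.3)/(1.476 − (-1.282)) = 1.115.
μ = 1.3 − (-1.282)·1.115 = 2.729.

μ ≈ 2.729, σ ≈ 1.115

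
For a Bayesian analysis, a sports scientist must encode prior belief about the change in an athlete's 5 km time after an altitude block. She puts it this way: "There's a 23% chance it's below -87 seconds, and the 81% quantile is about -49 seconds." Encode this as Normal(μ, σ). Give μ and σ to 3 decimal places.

μ = -69.634, σ = 23.504

For Normal(μ,σ), the p-quantile is μ + z_p·σ. Here z_{0.23} = -0.7388, z_{0.81} = 0.8779.
So -87 = μ − 0.7388σ and -49 = μ + 0.8779σ.
Subtracting: σ = (-49 − -87)/(0.8779 − (-0.7388)) = 23.504.
Then μ = -87 − (-0.7388)·23.504 = -69.634.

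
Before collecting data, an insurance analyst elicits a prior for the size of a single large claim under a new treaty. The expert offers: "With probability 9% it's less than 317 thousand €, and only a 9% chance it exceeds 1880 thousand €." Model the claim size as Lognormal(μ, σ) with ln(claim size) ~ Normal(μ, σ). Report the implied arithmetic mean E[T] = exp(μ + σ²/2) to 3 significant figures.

E[T] ≈ 962 thousand €

If T ~ Lognormal(μ,σ) then ln T ~ Normal(μ,σ), so the p-quantile of ln T is μ + z_p·σ.
ln(317) = 5.759 and ln(1880) = 7.539; z_{0.09} = -1.341, z_{0.91} = 1.341.
σ = (7.539 − 5.759)/(1.341 − (-1.341)) = 0.664.
μ = 5.759 − (-1.341)·0.664 = 6.649.
E[T] = exp(μ + σ²/2) = exp(6.649 + 0.2203) = 962 thousand €.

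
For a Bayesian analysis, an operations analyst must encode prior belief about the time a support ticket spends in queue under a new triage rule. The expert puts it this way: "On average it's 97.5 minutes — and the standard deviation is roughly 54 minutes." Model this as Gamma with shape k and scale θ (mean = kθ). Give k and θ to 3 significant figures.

k ≈ 3.26, θ ≈ 29.9

For Gamma(k, scale θ): mean = kθ, variance = kθ², so CV = 1/√k.
CV = SD/mean = 54/97.5 = 0.5538, hence k = 1/CV² = 3.26.
Then θ = mean/k = 97.5/3.26 = 29.9.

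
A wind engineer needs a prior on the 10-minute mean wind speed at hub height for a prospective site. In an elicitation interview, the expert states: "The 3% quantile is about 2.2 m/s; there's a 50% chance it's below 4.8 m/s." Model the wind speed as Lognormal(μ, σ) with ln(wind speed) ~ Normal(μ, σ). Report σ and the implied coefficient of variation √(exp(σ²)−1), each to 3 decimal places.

σ ≈ 0.415, CV ≈ 0.433

If T ~ Lognormal(μ,σ) then ln T ~ Normal(μ,σ), so the p-quantile of ln T is μ + z_p·σ.
ln(2.2) = 0.7885 and ln(4.8) = 1.569; z_{0.03} = -1.881, z_{0.5} = 0.
σ = (1.569 − 0.7885)/(0 − (-1.881)) = 0.415.
μ = 0.7885 − (-1.881)·0.415 = 1.569.
CV = √(exp(σ²)−1) = √(exp(0.1721)−1) = 0.433.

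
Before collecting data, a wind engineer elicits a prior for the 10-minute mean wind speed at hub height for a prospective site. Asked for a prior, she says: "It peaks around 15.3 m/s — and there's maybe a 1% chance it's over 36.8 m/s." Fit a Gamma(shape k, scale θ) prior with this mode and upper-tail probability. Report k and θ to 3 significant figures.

k ≈ 7.14, θ ≈ 2.49

Gamma(k,θ) with k>1 has mode (k−1)θ, so θ = 15.3/(k−1).
Need P(X < 36.8) = 0.99 with θ tied to k this way. Start at k = 2, θ = 15.3: P(X<36.8) ≈ 0.693.
Too low — raise k to concentrate. Iterating converges to k ≈ 7.14.
Then θ = 15.3/(7.14−1) ≈ 2.49.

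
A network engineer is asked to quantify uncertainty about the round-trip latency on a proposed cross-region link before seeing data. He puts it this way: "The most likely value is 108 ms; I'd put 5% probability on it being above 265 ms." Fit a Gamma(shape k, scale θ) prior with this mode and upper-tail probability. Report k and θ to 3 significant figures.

Gamma(k,θ) with k>1 has mode (k−1)θ, so θ = 108/(k−1).
Need P(X < 265) = 0.95 with θ tied to k this way. Start at k = 2, θ = 108: P(X<265) ≈ 0.703.
Too low — raise k to concentrate. Iterating converges to k ≈ 4.38.
Then θ = 108/(4.38−1) ≈ 32.

k ≈ 4.38, θ ≈ 32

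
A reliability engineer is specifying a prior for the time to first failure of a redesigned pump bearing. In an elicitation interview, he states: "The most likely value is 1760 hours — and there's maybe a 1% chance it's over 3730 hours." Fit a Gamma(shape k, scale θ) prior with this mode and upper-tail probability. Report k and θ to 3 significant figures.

k ≈ 9.61, θ ≈ 204

Gamma(k,θ) with k>1 has mode (k−1)θ, so θ = 1760/(k−1).
Need P(X < 3730) = 0.99 with θ tied to k this way. Start at k = 2, θ = 1760: P(X<3730) ≈ 0.625.
Too low — raise k to concentrate. Iterating converges to k ≈ 9.61.
Then θ = 1760/(9.61−1) ≈ 204.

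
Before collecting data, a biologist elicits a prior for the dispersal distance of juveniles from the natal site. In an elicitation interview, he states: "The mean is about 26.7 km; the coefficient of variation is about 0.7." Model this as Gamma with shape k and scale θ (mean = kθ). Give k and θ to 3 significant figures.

k ≈ 2.04, θ ≈ 13.1

For Gamma(k, scale θ): mean = kθ, variance = kθ², so CV = 1/√k.
CV = 0.7, hence k = 1/CV² = 2.04.
Then θ = mean/k = 26.7/2.04 = 13.1.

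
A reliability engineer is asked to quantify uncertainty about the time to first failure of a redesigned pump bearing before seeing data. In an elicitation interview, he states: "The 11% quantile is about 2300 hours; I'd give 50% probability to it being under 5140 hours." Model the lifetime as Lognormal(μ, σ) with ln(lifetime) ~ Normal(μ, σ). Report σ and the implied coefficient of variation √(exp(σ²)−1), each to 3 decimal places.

If T ~ Lognormal(μ,σ) then ln T ~ Normal(μ,σ), so the p-quantile of ln T is μ + z_p·σ.
ln(2300) = 7.741 and ln(5140) = 8.545; z_{0.11} = -1.227, z_{0.5} = 0.
σ = (8.545 − 7.741)/(0 − (-1.227)) = 0.656.
μ = 7.741 − (-1.227)·0.656 = 8.545.
CV = √(exp(σ²)−1) = √(exp(0.4298)−1) = 0.733.

σ ≈ 0.656, CV ≈ 0.733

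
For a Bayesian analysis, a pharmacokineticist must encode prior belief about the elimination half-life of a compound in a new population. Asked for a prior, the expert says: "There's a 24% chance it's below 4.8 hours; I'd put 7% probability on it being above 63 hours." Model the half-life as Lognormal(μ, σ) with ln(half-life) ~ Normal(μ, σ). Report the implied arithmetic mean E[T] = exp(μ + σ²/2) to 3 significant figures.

If T ~ Lognormal(μ,σ) then ln T ~ Normal(μ,σ), so the p-quantile of ln T is μ + z_p·σ.
ln(4.8) = 1.569 and ln(63) = 4.143; z_{0.24} = -0.7063, z_{0.93} = 1.476.
σ = (4.143 − 1.569)/(1.476 − (-0.7063)) = 1.180.
μ = 1.569 − (-0.7063)·1.180 = 2.402.
E[T] = exp(μ + σ²/2) = exp(2.402 + 0.6960) = 22.2 hours.

E[T] ≈ 22.2 hours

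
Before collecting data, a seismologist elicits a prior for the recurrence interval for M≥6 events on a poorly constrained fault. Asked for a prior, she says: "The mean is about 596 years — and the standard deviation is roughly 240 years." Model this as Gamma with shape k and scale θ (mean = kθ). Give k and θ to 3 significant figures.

k ≈ 6.17, θ ≈ 96.6

For Gamma(k, scale θ): mean = kθ, variance = kθ², so CV = 1/√k.
CV = SD/mean = 240/596 = 0.4027, hence k = 1/CV² = 6.17.
Then θ = mean/k = 596/6.17 = 96.6.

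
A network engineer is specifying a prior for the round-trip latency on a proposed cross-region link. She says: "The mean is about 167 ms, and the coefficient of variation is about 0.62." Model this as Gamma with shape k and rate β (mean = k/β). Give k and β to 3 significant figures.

For Gamma(k, rate β): mean = k/β, variance = k/β², so CV = 1/√k.
CV = 0.62, hence k = 1/CV² = 2.6.
Then β = k/mean = 2.6/167 = 0.0156.

k ≈ 2.6, β ≈ 0.0156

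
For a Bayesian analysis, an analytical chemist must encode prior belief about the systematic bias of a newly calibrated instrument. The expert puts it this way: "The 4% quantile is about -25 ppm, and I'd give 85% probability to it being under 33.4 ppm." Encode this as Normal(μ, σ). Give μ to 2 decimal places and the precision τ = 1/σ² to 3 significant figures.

For Normal(μ,σ), the p-quantile is μ + z_p·σ. Here z_{0.04} = -1.751, z_{0.85} = 1.036.
So -25 = μ − 1.751σ and 33.4 = μ + 1.036σ.
Subtracting: σ = (33.4 − -25)/(1.036 − (-1.751)) = 20.95.
Then μ = -25 − (-1.751)·20.95 = 11.68.
Precision τ = 1/σ² = 1/20.95² = 0.00228.

μ = 11.68, τ = 0.00228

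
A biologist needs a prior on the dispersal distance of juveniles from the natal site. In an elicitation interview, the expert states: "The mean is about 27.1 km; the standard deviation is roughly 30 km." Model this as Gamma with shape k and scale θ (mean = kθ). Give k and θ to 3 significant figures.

For Gamma(k, scale θ): mean = kθ, variance = kθ², so CV = 1/√k.
CV = SD/mean = 30/27.1 = 1.107, hence k = 1/CV² = 0.816.
Then θ = mean/k = 27.1/0.816 = 33.2.

k ≈ 0.816, θ ≈ 33.2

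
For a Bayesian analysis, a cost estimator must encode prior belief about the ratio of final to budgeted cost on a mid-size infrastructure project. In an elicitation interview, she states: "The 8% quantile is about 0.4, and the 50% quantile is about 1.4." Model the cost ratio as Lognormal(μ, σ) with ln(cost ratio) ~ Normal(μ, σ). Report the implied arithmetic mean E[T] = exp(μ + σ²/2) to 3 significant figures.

If T ~ Lognormal(μ,σ) then ln T ~ Normal(μ,σ), so the p-quantile of ln T is μ + z_p·σ.
ln(0.4) = -0.9163 and ln(1.4) = 0.3365; z_{0.08} = -1.405, z_{0.5} = 0.
σ = (0.3365 − -0.9163)/(0 − (-1.405)) = 0.892.
μ = -0.9163 − (-1.405)·0.892 = 0.336.
E[T] = exp(μ + σ²/2) = exp(0.336 + 0.3975) = 2.08.

E[T] ≈ 2.08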